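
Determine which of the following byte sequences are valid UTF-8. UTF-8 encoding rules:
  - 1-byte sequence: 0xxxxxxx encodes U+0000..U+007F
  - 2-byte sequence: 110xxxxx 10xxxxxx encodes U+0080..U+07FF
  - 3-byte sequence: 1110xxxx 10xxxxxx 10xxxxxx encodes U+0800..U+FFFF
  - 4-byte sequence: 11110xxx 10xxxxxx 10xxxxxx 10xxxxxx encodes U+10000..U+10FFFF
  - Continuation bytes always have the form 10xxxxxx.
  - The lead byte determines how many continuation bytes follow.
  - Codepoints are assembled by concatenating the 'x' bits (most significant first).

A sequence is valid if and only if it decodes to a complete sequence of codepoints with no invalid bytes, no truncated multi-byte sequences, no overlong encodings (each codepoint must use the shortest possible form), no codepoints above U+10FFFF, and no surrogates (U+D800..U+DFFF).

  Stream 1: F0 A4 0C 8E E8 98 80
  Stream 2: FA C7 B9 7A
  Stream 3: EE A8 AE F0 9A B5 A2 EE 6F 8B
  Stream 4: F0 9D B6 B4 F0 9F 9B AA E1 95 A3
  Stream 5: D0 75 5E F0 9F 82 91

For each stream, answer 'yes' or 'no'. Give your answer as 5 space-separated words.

Stream 1: error at byte offset 2. INVALID
Stream 2: error at byte offset 0. INVALID
Stream 3: error at byte offset 8. INVALID
Stream 4: decodes cleanly. VALID
Stream 5: error at byte offset 1. INVALID

Answer: no no no yes no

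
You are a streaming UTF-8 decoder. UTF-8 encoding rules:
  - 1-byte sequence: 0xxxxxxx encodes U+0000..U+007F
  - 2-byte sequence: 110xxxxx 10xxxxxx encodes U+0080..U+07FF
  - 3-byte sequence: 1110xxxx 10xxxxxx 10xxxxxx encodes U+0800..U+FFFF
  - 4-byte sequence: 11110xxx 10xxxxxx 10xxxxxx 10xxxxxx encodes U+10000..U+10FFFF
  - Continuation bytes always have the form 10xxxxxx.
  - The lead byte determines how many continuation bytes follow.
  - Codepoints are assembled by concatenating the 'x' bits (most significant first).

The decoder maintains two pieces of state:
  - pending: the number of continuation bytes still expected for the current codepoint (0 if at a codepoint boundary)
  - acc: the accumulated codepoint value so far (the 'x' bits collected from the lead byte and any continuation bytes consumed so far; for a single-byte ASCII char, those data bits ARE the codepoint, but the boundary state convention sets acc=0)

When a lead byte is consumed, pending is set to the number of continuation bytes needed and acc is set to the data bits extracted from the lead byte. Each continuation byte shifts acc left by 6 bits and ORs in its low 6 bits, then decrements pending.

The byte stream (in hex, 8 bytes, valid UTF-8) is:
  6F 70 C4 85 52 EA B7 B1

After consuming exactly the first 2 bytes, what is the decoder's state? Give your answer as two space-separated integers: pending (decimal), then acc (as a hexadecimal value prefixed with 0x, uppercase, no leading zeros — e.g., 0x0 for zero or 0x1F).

Byte[0]=6F: 1-byte. pending=0, acc=0x0
Byte[1]=70: 1-byte. pending=0, acc=0x0

Answer: 0 0x0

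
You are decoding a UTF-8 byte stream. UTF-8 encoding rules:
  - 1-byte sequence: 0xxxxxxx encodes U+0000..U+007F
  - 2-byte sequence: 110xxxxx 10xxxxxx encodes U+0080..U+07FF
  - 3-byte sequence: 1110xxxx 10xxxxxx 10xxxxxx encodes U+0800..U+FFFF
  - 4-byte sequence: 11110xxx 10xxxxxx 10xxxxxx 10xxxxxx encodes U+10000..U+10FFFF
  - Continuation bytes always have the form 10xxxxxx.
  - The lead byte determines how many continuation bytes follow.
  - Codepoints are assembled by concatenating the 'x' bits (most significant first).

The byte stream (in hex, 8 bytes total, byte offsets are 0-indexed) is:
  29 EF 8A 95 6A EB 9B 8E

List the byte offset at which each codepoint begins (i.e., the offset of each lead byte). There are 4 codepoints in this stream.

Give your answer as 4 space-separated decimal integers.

Byte[0]=29: 1-byte ASCII. cp=U+0029
Byte[1]=EF: 3-byte lead, need 2 cont bytes. acc=0xF
Byte[2]=8A: continuation. acc=(acc<<6)|0x0A=0x3CA
Byte[3]=95: continuation. acc=(acc<<6)|0x15=0xF295
Completed: cp=U+F295 (starts at byte 1)
Byte[4]=6A: 1-byte ASCII. cp=U+006A
Byte[5]=EB: 3-byte lead, need 2 cont bytes. acc=0xB
Byte[6]=9B: continuation. acc=(acc<<6)|0x1B=0x2DB
Byte[7]=8E: continuation. acc=(acc<<6)|0x0E=0xB6CE
Completed: cp=U+B6CE (starts at byte 5)

Answer: 0 1 4 5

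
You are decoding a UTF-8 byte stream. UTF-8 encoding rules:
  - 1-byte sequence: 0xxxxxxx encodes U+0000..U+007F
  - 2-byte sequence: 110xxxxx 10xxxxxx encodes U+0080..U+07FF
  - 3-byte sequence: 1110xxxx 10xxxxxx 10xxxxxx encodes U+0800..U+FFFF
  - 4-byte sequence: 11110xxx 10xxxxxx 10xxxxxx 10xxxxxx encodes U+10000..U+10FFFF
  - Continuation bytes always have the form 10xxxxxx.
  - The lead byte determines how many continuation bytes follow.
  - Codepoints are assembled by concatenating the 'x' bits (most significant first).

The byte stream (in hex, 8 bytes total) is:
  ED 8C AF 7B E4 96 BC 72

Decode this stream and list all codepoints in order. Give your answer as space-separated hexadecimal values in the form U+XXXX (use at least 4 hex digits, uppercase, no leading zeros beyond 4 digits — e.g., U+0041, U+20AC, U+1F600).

Byte[0]=ED: 3-byte lead, need 2 cont bytes. acc=0xD
Byte[1]=8C: continuation. acc=(acc<<6)|0x0C=0x34C
Byte[2]=AF: continuation. acc=(acc<<6)|0x2F=0xD32F
Completed: cp=U+D32F (starts at byte 0)
Byte[3]=7B: 1-byte ASCII. cp=U+007B
Byte[4]=E4: 3-byte lead, need 2 cont bytes. acc=0x4
Byte[5]=96: continuation. acc=(acc<<6)|0x16=0x116
Byte[6]=BC: continuation. acc=(acc<<6)|0x3C=0x45BC
Completed: cp=U+45BC (starts at byte 4)
Byte[7]=72: 1-byte ASCII. cp=U+0072

Answer: U+D32F U+007B U+45BC U+0072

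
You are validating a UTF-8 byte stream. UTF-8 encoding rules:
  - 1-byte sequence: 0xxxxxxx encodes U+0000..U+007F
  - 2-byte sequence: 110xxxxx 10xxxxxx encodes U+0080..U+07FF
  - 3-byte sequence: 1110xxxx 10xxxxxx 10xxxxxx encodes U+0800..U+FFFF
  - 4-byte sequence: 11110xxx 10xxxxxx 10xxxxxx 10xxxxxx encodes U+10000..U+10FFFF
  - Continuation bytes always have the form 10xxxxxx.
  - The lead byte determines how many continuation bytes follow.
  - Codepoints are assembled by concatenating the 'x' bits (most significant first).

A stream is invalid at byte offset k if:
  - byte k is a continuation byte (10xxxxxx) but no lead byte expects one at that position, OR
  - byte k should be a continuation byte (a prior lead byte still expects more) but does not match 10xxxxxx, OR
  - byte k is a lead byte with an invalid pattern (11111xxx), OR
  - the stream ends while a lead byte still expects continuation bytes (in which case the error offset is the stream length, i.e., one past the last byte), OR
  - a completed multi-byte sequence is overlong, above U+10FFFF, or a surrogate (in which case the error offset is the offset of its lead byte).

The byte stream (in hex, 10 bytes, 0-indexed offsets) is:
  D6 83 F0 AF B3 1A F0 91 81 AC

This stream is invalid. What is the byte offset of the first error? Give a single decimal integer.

Byte[0]=D6: 2-byte lead, need 1 cont bytes. acc=0x16
Byte[1]=83: continuation. acc=(acc<<6)|0x03=0x583
Completed: cp=U+0583 (starts at byte 0)
Byte[2]=F0: 4-byte lead, need 3 cont bytes. acc=0x0
Byte[3]=AF: continuation. acc=(acc<<6)|0x2F=0x2F
Byte[4]=B3: continuation. acc=(acc<<6)|0x33=0xBF3
Byte[5]=1A: expected 10xxxxxx continuation. INVALID

Answer: 5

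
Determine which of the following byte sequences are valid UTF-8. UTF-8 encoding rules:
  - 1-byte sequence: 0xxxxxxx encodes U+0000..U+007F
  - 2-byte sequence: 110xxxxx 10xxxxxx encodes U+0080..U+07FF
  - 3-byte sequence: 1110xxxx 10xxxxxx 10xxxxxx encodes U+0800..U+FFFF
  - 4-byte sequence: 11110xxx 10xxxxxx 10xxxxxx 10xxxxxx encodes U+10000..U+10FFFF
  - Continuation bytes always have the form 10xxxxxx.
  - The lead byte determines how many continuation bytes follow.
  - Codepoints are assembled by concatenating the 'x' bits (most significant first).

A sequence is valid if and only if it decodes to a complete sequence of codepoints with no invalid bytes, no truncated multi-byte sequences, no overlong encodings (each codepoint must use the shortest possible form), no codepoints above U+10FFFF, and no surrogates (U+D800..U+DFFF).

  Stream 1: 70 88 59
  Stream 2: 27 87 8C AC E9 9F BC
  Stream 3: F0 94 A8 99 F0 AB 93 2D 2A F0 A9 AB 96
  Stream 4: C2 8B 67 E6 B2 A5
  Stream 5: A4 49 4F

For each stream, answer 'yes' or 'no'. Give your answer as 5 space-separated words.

Stream 1: error at byte offset 1. INVALID
Stream 2: error at byte offset 1. INVALID
Stream 3: error at byte offset 7. INVALID
Stream 4: decodes cleanly. VALID
Stream 5: error at byte offset 0. INVALID

Answer: no no no yes no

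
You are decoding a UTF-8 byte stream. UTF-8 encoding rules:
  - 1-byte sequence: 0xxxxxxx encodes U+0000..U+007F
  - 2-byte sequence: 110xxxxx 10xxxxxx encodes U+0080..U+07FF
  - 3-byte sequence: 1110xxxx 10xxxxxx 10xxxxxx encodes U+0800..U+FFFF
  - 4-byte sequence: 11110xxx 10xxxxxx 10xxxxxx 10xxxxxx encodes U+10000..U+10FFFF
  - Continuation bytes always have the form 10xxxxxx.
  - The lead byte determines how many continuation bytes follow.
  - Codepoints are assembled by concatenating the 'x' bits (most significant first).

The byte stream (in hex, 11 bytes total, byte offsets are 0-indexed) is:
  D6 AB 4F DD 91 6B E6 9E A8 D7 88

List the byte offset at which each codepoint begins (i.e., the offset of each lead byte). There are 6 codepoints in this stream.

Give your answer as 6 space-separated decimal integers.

Byte[0]=D6: 2-byte lead, need 1 cont bytes. acc=0x16
Byte[1]=AB: continuation. acc=(acc<<6)|0x2B=0x5AB
Completed: cp=U+05AB (starts at byte 0)
Byte[2]=4F: 1-byte ASCII. cp=U+004F
Byte[3]=DD: 2-byte lead, need 1 cont bytes. acc=0x1D
Byte[4]=91: continuation. acc=(acc<<6)|0x11=0x751
Completed: cp=U+0751 (starts at byte 3)
Byte[5]=6B: 1-byte ASCII. cp=U+006B
Byte[6]=E6: 3-byte lead, need 2 cont bytes. acc=0x6
Byte[7]=9E: continuation. acc=(acc<<6)|0x1E=0x19E
Byte[8]=A8: continuation. acc=(acc<<6)|0x28=0x67A8
Completed: cp=U+67A8 (starts at byte 6)
Byte[9]=D7: 2-byte lead, need 1 cont bytes. acc=0x17
Byte[10]=88: continuation. acc=(acc<<6)|0x08=0x5C8
Completed: cp=U+05C8 (starts at byte 9)

Answer: 0 2 3 5 6 9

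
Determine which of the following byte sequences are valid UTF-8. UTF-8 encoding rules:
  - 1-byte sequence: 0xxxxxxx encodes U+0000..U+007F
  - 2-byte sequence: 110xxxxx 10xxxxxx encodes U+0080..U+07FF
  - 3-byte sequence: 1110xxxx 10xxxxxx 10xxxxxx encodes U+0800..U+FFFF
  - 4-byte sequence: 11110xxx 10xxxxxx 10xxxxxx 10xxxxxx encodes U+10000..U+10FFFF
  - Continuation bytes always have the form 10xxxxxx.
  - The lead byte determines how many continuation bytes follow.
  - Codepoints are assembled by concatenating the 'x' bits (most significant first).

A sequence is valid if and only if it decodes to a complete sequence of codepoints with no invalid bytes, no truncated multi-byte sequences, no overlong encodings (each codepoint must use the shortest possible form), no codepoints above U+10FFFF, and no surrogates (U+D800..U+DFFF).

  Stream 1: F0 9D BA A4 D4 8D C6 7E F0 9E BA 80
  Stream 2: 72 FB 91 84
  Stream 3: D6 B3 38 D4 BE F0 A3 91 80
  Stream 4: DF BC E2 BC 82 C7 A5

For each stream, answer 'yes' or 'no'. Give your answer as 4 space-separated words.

Stream 1: error at byte offset 7. INVALID
Stream 2: error at byte offset 1. INVALID
Stream 3: decodes cleanly. VALID
Stream 4: decodes cleanly. VALID

Answer: no no yes yes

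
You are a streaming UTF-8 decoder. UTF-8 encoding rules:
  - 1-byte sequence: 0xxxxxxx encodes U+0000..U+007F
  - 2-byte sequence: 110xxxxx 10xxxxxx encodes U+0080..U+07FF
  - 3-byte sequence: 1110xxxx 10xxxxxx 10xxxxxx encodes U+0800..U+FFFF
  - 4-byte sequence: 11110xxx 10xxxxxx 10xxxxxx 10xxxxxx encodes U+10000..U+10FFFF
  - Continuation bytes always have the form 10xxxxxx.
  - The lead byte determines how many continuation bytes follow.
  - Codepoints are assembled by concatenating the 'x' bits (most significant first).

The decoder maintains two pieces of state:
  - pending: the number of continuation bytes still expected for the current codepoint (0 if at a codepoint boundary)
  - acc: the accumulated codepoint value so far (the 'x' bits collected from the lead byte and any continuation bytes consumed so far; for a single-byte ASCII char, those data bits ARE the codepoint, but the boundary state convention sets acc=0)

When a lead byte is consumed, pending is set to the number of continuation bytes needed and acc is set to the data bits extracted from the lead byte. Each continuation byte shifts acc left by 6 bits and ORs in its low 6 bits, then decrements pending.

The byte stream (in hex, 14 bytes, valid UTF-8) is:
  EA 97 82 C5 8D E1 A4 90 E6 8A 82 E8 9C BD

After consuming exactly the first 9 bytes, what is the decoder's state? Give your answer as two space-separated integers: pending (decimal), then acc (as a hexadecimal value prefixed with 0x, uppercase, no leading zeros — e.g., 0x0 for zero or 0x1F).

Byte[0]=EA: 3-byte lead. pending=2, acc=0xA
Byte[1]=97: continuation. acc=(acc<<6)|0x17=0x297, pending=1
Byte[2]=82: continuation. acc=(acc<<6)|0x02=0xA5C2, pending=0
Byte[3]=C5: 2-byte lead. pending=1, acc=0x5
Byte[4]=8D: continuation. acc=(acc<<6)|0x0D=0x14D, pending=0
Byte[5]=E1: 3-byte lead. pending=2, acc=0x1
Byte[6]=A4: continuation. acc=(acc<<6)|0x24=0x64, pending=1
Byte[7]=90: continuation. acc=(acc<<6)|0x10=0x1910, pending=0
Byte[8]=E6: 3-byte lead. pending=2, acc=0x6

Answer: 2 0x6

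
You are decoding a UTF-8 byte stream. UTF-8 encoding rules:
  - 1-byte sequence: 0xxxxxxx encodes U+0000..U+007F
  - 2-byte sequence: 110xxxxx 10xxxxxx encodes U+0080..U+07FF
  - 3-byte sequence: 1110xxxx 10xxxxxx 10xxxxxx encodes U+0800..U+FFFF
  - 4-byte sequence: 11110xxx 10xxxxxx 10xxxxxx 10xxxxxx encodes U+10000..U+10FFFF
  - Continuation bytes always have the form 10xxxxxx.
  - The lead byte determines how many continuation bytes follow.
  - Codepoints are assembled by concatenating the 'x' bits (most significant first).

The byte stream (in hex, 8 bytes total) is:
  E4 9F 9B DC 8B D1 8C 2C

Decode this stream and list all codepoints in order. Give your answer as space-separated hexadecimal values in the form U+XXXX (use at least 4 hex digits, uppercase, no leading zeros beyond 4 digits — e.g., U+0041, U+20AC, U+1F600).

Answer: U+47DB U+070B U+044C U+002C

Derivation:
Byte[0]=E4: 3-byte lead, need 2 cont bytes. acc=0x4
Byte[1]=9F: continuation. acc=(acc<<6)|0x1F=0x11F
Byte[2]=9B: continuation. acc=(acc<<6)|0x1B=0x47DB
Completed: cp=U+47DB (starts at byte 0)
Byte[3]=DC: 2-byte lead, need 1 cont bytes. acc=0x1C
Byte[4]=8B: continuation. acc=(acc<<6)|0x0B=0x70B
Completed: cp=U+070B (starts at byte 3)
Byte[5]=D1: 2-byte lead, need 1 cont bytes. acc=0x11
Byte[6]=8C: continuation. acc=(acc<<6)|0x0C=0x44C
Completed: cp=U+044C (starts at byte 5)
Byte[7]=2C: 1-byte ASCII. cp=U+002C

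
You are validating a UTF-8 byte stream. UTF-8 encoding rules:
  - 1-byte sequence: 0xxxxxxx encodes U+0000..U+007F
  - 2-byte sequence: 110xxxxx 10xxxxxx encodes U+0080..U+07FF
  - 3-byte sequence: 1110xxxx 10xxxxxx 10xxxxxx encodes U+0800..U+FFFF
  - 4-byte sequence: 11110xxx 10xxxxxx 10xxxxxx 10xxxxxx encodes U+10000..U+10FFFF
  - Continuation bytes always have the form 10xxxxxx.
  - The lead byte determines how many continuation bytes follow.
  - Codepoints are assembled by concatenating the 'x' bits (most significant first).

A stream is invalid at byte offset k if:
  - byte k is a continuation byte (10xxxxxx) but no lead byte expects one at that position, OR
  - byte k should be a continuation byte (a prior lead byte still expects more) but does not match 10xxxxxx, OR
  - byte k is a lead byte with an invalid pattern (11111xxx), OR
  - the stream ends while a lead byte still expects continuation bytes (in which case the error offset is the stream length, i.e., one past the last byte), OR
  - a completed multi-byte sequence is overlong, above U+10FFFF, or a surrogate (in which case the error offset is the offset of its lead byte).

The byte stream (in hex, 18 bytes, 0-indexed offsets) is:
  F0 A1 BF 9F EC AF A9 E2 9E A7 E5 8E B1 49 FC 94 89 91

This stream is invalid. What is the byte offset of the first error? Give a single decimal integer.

Answer: 14

Derivation:
Byte[0]=F0: 4-byte lead, need 3 cont bytes. acc=0x0
Byte[1]=A1: continuation. acc=(acc<<6)|0x21=0x21
Byte[2]=BF: continuation. acc=(acc<<6)|0x3F=0x87F
Byte[3]=9F: continuation. acc=(acc<<6)|0x1F=0x21FDF
Completed: cp=U+21FDF (starts at byte 0)
Byte[4]=EC: 3-byte lead, need 2 cont bytes. acc=0xC
Byte[5]=AF: continuation. acc=(acc<<6)|0x2F=0x32F
Byte[6]=A9: continuation. acc=(acc<<6)|0x29=0xCBE9
Completed: cp=U+CBE9 (starts at byte 4)
Byte[7]=E2: 3-byte lead, need 2 cont bytes. acc=0x2
Byte[8]=9E: continuation. acc=(acc<<6)|0x1E=0x9E
Byte[9]=A7: continuation. acc=(acc<<6)|0x27=0x27A7
Completed: cp=U+27A7 (starts at byte 7)
Byte[10]=E5: 3-byte lead, need 2 cont bytes. acc=0x5
Byte[11]=8E: continuation. acc=(acc<<6)|0x0E=0x14E
Byte[12]=B1: continuation. acc=(acc<<6)|0x31=0x53B1
Completed: cp=U+53B1 (starts at byte 10)
Byte[13]=49: 1-byte ASCII. cp=U+0049
Byte[14]=FC: INVALID lead byte (not 0xxx/110x/1110/11110)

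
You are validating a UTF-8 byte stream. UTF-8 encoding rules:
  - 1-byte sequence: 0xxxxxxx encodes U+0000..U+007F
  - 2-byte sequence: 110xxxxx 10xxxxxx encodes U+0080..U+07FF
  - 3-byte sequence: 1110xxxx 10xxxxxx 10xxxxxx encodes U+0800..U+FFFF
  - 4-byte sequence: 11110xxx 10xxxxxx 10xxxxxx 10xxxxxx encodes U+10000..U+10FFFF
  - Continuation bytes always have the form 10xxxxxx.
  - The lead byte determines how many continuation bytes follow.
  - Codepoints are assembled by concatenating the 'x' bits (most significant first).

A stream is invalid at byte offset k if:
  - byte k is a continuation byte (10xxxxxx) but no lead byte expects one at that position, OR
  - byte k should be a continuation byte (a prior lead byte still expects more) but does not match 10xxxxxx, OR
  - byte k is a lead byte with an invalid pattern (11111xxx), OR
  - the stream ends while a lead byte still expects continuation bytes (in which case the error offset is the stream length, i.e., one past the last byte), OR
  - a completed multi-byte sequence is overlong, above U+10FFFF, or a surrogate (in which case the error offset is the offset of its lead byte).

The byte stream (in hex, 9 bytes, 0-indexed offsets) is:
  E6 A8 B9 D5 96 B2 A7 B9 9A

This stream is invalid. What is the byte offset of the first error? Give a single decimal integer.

Answer: 5

Derivation:
Byte[0]=E6: 3-byte lead, need 2 cont bytes. acc=0x6
Byte[1]=A8: continuation. acc=(acc<<6)|0x28=0x1A8
Byte[2]=B9: continuation. acc=(acc<<6)|0x39=0x6A39
Completed: cp=U+6A39 (starts at byte 0)
Byte[3]=D5: 2-byte lead, need 1 cont bytes. acc=0x15
Byte[4]=96: continuation. acc=(acc<<6)|0x16=0x556
Completed: cp=U+0556 (starts at byte 3)
Byte[5]=B2: INVALID lead byte (not 0xxx/110x/1110/11110)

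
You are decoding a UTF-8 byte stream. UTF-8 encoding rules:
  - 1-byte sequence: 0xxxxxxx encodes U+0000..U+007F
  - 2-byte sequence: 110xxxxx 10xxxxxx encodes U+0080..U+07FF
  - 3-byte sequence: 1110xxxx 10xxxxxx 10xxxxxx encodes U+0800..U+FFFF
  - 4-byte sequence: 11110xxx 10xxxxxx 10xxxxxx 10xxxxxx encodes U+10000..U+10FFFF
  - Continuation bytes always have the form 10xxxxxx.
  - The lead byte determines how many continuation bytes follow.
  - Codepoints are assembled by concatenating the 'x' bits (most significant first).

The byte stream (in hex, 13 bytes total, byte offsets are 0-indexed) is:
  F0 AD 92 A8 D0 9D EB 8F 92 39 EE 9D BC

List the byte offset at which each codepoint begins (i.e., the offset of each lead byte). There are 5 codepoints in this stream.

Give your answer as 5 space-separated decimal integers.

Byte[0]=F0: 4-byte lead, need 3 cont bytes. acc=0x0
Byte[1]=AD: continuation. acc=(acc<<6)|0x2D=0x2D
Byte[2]=92: continuation. acc=(acc<<6)|0x12=0xB52
Byte[3]=A8: continuation. acc=(acc<<6)|0x28=0x2D4A8
Completed: cp=U+2D4A8 (starts at byte 0)
Byte[4]=D0: 2-byte lead, need 1 cont bytes. acc=0x10
Byte[5]=9D: continuation. acc=(acc<<6)|0x1D=0x41D
Completed: cp=U+041D (starts at byte 4)
Byte[6]=EB: 3-byte lead, need 2 cont bytes. acc=0xB
Byte[7]=8F: continuation. acc=(acc<<6)|0x0F=0x2CF
Byte[8]=92: continuation. acc=(acc<<6)|0x12=0xB3D2
Completed: cp=U+B3D2 (starts at byte 6)
Byte[9]=39: 1-byte ASCII. cp=U+0039
Byte[10]=EE: 3-byte lead, need 2 cont bytes. acc=0xE
Byte[11]=9D: continuation. acc=(acc<<6)|0x1D=0x39D
Byte[12]=BC: continuation. acc=(acc<<6)|0x3C=0xE77C
Completed: cp=U+E77C (starts at byte 10)

Answer: 0 4 6 9 10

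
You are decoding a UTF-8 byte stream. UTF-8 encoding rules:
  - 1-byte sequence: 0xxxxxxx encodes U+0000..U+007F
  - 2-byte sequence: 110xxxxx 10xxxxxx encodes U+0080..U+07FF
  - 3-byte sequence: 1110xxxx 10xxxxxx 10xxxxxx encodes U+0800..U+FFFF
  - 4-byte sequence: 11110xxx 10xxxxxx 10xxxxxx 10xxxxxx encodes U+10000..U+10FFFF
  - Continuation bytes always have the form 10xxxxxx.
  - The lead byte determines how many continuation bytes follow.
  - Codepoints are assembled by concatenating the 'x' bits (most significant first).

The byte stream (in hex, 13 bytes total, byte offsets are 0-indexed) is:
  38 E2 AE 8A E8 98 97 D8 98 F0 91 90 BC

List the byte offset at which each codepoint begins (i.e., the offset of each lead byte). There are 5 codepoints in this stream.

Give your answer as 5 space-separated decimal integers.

Byte[0]=38: 1-byte ASCII. cp=U+0038
Byte[1]=E2: 3-byte lead, need 2 cont bytes. acc=0x2
Byte[2]=AE: continuation. acc=(acc<<6)|0x2E=0xAE
Byte[3]=8A: continuation. acc=(acc<<6)|0x0A=0x2B8A
Completed: cp=U+2B8A (starts at byte 1)
Byte[4]=E8: 3-byte lead, need 2 cont bytes. acc=0x8
Byte[5]=98: continuation. acc=(acc<<6)|0x18=0x218
Byte[6]=97: continuation. acc=(acc<<6)|0x17=0x8617
Completed: cp=U+8617 (starts at byte 4)
Byte[7]=D8: 2-byte lead, need 1 cont bytes. acc=0x18
Byte[8]=98: continuation. acc=(acc<<6)|0x18=0x618
Completed: cp=U+0618 (starts at byte 7)
Byte[9]=F0: 4-byte lead, need 3 cont bytes. acc=0x0
Byte[10]=91: continuation. acc=(acc<<6)|0x11=0x11
Byte[11]=90: continuation. acc=(acc<<6)|0x10=0x450
Byte[12]=BC: continuation. acc=(acc<<6)|0x3C=0x1143C
Completed: cp=U+1143C (starts at byte 9)

Answer: 0 1 4 7 9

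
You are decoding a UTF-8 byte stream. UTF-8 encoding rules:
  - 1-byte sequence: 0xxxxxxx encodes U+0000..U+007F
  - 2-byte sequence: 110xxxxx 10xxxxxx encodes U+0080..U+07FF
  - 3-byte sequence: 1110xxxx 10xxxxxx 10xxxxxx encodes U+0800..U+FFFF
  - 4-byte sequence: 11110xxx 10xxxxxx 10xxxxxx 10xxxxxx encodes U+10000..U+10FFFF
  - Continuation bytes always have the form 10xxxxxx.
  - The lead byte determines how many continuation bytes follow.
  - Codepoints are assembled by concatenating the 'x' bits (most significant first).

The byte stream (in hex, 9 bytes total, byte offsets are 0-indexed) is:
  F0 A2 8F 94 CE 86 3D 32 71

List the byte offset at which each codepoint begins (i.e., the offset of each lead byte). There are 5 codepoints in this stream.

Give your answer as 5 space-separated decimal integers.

Answer: 0 4 6 7 8

Derivation:
Byte[0]=F0: 4-byte lead, need 3 cont bytes. acc=0x0
Byte[1]=A2: continuation. acc=(acc<<6)|0x22=0x22
Byte[2]=8F: continuation. acc=(acc<<6)|0x0F=0x88F
Byte[3]=94: continuation. acc=(acc<<6)|0x14=0x223D4
Completed: cp=U+223D4 (starts at byte 0)
Byte[4]=CE: 2-byte lead, need 1 cont bytes. acc=0xE
Byte[5]=86: continuation. acc=(acc<<6)|0x06=0x386
Completed: cp=U+0386 (starts at byte 4)
Byte[6]=3D: 1-byte ASCII. cp=U+003D
Byte[7]=32: 1-byte ASCII. cp=U+0032
Byte[8]=71: 1-byte ASCII. cp=U+0071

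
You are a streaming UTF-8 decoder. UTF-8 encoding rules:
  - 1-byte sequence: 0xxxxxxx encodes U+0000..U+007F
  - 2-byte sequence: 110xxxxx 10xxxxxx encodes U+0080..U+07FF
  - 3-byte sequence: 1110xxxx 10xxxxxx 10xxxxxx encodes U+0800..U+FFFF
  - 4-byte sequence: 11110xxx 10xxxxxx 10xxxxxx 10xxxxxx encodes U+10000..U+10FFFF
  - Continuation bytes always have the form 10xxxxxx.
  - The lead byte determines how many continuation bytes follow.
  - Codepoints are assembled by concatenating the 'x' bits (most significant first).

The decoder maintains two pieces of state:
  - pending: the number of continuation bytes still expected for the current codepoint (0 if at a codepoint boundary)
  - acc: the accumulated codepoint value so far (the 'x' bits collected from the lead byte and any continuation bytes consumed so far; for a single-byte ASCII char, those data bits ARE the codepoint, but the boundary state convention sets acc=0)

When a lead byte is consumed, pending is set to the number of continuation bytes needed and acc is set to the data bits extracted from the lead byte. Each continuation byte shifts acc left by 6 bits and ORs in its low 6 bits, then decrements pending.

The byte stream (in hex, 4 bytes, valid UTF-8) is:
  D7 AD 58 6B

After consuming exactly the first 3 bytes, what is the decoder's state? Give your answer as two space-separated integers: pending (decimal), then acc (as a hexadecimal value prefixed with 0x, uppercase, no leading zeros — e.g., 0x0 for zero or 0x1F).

Byte[0]=D7: 2-byte lead. pending=1, acc=0x17
Byte[1]=AD: continuation. acc=(acc<<6)|0x2D=0x5ED, pending=0
Byte[2]=58: 1-byte. pending=0, acc=0x0

Answer: 0 0x0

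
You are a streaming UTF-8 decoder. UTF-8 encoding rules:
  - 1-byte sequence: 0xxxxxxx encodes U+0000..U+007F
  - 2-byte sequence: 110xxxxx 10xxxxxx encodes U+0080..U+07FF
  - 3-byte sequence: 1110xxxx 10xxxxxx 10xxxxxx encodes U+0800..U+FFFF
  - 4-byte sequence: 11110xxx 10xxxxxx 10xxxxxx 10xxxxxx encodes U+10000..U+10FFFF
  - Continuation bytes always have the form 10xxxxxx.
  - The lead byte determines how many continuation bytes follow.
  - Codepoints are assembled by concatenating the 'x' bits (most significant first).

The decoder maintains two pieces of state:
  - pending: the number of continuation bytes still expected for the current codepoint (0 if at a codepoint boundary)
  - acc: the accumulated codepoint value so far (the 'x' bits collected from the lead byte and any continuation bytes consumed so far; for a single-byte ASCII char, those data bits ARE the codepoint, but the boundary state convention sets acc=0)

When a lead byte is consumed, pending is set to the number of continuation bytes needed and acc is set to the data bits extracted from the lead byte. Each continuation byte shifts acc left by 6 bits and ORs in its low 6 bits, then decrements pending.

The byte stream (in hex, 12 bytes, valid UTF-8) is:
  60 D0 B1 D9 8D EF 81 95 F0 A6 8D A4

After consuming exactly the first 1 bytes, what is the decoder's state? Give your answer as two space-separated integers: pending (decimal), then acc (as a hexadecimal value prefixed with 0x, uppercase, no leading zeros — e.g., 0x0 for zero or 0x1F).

Byte[0]=60: 1-byte. pending=0, acc=0x0

Answer: 0 0x0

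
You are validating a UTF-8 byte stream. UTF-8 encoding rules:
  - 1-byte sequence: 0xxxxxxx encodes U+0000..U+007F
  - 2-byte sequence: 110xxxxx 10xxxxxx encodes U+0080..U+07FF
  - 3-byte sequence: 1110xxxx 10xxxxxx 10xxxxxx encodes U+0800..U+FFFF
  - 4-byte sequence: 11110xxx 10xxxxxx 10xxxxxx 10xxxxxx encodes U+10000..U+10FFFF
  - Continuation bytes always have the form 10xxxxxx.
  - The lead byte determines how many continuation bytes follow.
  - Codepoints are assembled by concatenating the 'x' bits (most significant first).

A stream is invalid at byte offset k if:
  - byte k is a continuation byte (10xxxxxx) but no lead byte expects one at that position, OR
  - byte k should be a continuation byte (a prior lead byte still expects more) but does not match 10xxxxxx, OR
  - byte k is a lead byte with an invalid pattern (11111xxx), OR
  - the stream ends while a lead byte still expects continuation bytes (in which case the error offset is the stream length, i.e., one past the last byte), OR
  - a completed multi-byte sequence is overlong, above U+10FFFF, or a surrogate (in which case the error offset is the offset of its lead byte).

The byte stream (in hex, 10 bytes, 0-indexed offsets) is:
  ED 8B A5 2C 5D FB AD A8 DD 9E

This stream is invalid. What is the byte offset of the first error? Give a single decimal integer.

Byte[0]=ED: 3-byte lead, need 2 cont bytes. acc=0xD
Byte[1]=8B: continuation. acc=(acc<<6)|0x0B=0x34B
Byte[2]=A5: continuation. acc=(acc<<6)|0x25=0xD2E5
Completed: cp=U+D2E5 (starts at byte 0)
Byte[3]=2C: 1-byte ASCII. cp=U+002C
Byte[4]=5D: 1-byte ASCII. cp=U+005D
Byte[5]=FB: INVALID lead byte (not 0xxx/110x/1110/11110)

Answer: 5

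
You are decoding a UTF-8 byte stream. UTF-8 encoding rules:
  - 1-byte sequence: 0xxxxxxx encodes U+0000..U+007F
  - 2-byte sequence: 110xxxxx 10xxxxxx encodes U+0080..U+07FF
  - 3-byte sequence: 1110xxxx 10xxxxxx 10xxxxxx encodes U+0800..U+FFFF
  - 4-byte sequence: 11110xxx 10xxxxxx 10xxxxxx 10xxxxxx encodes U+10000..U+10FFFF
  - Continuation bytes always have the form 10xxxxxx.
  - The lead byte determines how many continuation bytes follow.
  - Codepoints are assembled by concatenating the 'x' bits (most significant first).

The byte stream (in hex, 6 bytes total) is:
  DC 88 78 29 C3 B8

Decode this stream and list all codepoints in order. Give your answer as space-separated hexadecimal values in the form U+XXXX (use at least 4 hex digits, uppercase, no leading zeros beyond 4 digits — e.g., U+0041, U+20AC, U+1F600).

Answer: U+0708 U+0078 U+0029 U+00F8

Derivation:
Byte[0]=DC: 2-byte lead, need 1 cont bytes. acc=0x1C
Byte[1]=88: continuation. acc=(acc<<6)|0x08=0x708
Completed: cp=U+0708 (starts at byte 0)
Byte[2]=78: 1-byte ASCII. cp=U+0078
Byte[3]=29: 1-byte ASCII. cp=U+0029
Byte[4]=C3: 2-byte lead, need 1 cont bytes. acc=0x3
Byte[5]=B8: continuation. acc=(acc<<6)|0x38=0xF8
Completed: cp=U+00F8 (starts at byte 4)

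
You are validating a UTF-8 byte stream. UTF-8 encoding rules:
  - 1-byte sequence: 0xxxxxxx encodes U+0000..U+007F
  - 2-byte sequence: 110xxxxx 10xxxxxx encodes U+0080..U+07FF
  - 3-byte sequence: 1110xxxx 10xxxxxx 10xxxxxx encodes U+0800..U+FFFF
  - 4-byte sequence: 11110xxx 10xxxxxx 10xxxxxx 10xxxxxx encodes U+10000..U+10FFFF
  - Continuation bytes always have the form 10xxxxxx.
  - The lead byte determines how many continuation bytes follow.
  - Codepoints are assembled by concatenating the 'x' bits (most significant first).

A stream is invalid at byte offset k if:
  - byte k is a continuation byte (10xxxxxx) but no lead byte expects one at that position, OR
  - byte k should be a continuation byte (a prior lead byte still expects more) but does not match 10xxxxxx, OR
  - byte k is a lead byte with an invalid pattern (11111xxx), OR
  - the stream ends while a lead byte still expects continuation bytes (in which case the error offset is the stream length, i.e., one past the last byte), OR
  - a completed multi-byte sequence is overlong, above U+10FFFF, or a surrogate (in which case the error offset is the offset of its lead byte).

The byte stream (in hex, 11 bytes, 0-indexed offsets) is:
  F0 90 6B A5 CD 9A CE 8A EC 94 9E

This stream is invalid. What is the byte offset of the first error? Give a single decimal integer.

Byte[0]=F0: 4-byte lead, need 3 cont bytes. acc=0x0
Byte[1]=90: continuation. acc=(acc<<6)|0x10=0x10
Byte[2]=6B: expected 10xxxxxx continuation. INVALID

Answer: 2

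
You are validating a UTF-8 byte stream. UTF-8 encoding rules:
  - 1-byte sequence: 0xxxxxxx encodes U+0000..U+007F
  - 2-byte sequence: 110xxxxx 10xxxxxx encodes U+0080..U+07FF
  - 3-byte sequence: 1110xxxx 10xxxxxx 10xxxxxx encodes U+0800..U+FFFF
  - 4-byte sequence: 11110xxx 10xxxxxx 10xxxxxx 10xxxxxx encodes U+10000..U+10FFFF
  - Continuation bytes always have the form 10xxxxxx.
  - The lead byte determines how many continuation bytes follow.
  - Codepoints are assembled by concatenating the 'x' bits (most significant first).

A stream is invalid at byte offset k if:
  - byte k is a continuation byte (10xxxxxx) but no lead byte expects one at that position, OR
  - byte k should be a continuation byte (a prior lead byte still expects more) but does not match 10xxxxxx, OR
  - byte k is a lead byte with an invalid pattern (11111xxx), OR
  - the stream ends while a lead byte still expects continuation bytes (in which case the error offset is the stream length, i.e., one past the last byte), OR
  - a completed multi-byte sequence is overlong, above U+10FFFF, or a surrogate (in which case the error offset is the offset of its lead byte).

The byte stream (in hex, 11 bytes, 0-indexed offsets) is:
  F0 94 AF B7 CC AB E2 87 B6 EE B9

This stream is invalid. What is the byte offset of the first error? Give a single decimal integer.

Answer: 11

Derivation:
Byte[0]=F0: 4-byte lead, need 3 cont bytes. acc=0x0
Byte[1]=94: continuation. acc=(acc<<6)|0x14=0x14
Byte[2]=AF: continuation. acc=(acc<<6)|0x2F=0x52F
Byte[3]=B7: continuation. acc=(acc<<6)|0x37=0x14BF7
Completed: cp=U+14BF7 (starts at byte 0)
Byte[4]=CC: 2-byte lead, need 1 cont bytes. acc=0xC
Byte[5]=AB: continuation. acc=(acc<<6)|0x2B=0x32B
Completed: cp=U+032B (starts at byte 4)
Byte[6]=E2: 3-byte lead, need 2 cont bytes. acc=0x2
Byte[7]=87: continuation. acc=(acc<<6)|0x07=0x87
Byte[8]=B6: continuation. acc=(acc<<6)|0x36=0x21F6
Completed: cp=U+21F6 (starts at byte 6)
Byte[9]=EE: 3-byte lead, need 2 cont bytes. acc=0xE
Byte[10]=B9: continuation. acc=(acc<<6)|0x39=0x3B9
Byte[11]: stream ended, expected continuation. INVALID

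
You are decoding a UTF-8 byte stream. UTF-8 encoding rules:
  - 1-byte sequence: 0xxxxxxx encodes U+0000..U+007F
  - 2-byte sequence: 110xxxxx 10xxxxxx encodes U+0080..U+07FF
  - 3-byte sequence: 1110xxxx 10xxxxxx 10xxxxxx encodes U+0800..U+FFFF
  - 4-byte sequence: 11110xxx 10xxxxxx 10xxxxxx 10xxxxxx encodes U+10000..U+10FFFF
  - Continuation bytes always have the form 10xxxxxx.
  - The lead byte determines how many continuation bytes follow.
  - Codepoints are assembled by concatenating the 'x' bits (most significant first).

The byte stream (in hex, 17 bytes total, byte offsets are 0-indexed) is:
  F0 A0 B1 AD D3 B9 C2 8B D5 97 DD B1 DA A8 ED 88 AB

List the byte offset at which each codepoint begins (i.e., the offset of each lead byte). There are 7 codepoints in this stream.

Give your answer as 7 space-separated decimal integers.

Answer: 0 4 6 8 10 12 14

Derivation:
Byte[0]=F0: 4-byte lead, need 3 cont bytes. acc=0x0
Byte[1]=A0: continuation. acc=(acc<<6)|0x20=0x20
Byte[2]=B1: continuation. acc=(acc<<6)|0x31=0x831
Byte[3]=AD: continuation. acc=(acc<<6)|0x2D=0x20C6D
Completed: cp=U+20C6D (starts at byte 0)
Byte[4]=D3: 2-byte lead, need 1 cont bytes. acc=0x13
Byte[5]=B9: continuation. acc=(acc<<6)|0x39=0x4F9
Completed: cp=U+04F9 (starts at byte 4)
Byte[6]=C2: 2-byte lead, need 1 cont bytes. acc=0x2
Byte[7]=8B: continuation. acc=(acc<<6)|0x0B=0x8B
Completed: cp=U+008B (starts at byte 6)
Byte[8]=D5: 2-byte lead, need 1 cont bytes. acc=0x15
Byte[9]=97: continuation. acc=(acc<<6)|0x17=0x557
Completed: cp=U+0557 (starts at byte 8)
Byte[10]=DD: 2-byte lead, need 1 cont bytes. acc=0x1D
Byte[11]=B1: continuation. acc=(acc<<6)|0x31=0x771
Completed: cp=U+0771 (starts at byte 10)
Byte[12]=DA: 2-byte lead, need 1 cont bytes. acc=0x1A
Byte[13]=A8: continuation. acc=(acc<<6)|0x28=0x6A8
Completed: cp=U+06A8 (starts at byte 12)
Byte[14]=ED: 3-byte lead, need 2 cont bytes. acc=0xD
Byte[15]=88: continuation. acc=(acc<<6)|0x08=0x348
Byte[16]=AB: continuation. acc=(acc<<6)|0x2B=0xD22B
Completed: cp=U+D22B (starts at byte 14)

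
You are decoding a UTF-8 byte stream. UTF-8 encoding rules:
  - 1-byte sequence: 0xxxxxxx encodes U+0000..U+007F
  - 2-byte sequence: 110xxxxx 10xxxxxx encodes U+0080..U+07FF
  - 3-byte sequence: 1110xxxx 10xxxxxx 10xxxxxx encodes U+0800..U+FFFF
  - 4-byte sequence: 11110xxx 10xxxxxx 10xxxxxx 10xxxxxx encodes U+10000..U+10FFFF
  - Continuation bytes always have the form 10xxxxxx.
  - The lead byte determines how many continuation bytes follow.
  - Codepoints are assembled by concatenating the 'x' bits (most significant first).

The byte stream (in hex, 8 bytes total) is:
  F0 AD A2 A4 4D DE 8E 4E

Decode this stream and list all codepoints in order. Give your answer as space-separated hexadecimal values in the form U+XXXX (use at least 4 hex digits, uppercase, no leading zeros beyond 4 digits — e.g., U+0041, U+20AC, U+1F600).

Answer: U+2D8A4 U+004D U+078E U+004E

Derivation:
Byte[0]=F0: 4-byte lead, need 3 cont bytes. acc=0x0
Byte[1]=AD: continuation. acc=(acc<<6)|0x2D=0x2D
Byte[2]=A2: continuation. acc=(acc<<6)|0x22=0xB62
Byte[3]=A4: continuation. acc=(acc<<6)|0x24=0x2D8A4
Completed: cp=U+2D8A4 (starts at byte 0)
Byte[4]=4D: 1-byte ASCII. cp=U+004D
Byte[5]=DE: 2-byte lead, need 1 cont bytes. acc=0x1E
Byte[6]=8E: continuation. acc=(acc<<6)|0x0E=0x78E
Completed: cp=U+078E (starts at byte 5)
Byte[7]=4E: 1-byte ASCII. cp=U+004E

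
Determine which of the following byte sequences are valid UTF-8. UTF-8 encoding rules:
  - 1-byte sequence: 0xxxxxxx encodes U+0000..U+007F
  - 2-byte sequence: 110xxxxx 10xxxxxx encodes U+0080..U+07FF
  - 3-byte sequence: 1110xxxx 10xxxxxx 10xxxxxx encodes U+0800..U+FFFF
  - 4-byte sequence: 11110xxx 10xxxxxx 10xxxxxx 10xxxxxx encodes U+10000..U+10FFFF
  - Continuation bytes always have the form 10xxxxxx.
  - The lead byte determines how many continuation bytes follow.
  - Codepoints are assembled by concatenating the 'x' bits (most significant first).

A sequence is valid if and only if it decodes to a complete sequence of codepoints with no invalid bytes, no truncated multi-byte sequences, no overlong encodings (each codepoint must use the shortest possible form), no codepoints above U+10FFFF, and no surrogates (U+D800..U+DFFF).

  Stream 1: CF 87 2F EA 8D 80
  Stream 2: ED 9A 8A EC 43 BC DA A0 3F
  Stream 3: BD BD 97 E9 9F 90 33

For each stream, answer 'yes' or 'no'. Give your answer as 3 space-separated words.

Stream 1: decodes cleanly. VALID
Stream 2: error at byte offset 4. INVALID
Stream 3: error at byte offset 0. INVALID

Answer: yes no no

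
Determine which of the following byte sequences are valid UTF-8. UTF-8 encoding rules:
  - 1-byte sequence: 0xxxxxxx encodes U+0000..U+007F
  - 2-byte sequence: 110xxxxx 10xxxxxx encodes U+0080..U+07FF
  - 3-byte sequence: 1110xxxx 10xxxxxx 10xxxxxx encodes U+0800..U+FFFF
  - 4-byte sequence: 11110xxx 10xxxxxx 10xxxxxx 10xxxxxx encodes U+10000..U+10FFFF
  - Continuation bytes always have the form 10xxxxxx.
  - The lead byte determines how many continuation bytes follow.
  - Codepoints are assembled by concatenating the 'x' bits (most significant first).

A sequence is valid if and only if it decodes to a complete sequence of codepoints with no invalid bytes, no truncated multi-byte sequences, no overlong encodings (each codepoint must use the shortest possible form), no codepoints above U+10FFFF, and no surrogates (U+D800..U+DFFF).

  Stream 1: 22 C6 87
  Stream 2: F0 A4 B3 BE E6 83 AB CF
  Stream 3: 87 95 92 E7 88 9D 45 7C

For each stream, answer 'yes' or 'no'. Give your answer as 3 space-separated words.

Stream 1: decodes cleanly. VALID
Stream 2: error at byte offset 8. INVALID
Stream 3: error at byte offset 0. INVALID

Answer: yes no no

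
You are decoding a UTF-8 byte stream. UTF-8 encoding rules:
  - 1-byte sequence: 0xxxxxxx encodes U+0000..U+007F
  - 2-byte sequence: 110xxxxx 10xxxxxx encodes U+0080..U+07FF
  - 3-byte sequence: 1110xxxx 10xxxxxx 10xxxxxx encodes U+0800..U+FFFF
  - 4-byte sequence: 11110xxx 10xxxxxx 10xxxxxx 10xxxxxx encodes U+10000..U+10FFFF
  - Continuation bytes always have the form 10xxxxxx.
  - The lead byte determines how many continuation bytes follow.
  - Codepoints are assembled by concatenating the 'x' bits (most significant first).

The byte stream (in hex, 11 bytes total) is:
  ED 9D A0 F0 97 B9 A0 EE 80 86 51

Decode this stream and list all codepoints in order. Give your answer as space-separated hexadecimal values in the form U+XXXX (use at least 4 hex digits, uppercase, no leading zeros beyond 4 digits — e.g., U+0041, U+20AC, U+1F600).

Byte[0]=ED: 3-byte lead, need 2 cont bytes. acc=0xD
Byte[1]=9D: continuation. acc=(acc<<6)|0x1D=0x35D
Byte[2]=A0: continuation. acc=(acc<<6)|0x20=0xD760
Completed: cp=U+D760 (starts at byte 0)
Byte[3]=F0: 4-byte lead, need 3 cont bytes. acc=0x0
Byte[4]=97: continuation. acc=(acc<<6)|0x17=0x17
Byte[5]=B9: continuation. acc=(acc<<6)|0x39=0x5F9
Byte[6]=A0: continuation. acc=(acc<<6)|0x20=0x17E60
Completed: cp=U+17E60 (starts at byte 3)
Byte[7]=EE: 3-byte lead, need 2 cont bytes. acc=0xE
Byte[8]=80: continuation. acc=(acc<<6)|0x00=0x380
Byte[9]=86: continuation. acc=(acc<<6)|0x06=0xE006
Completed: cp=U+E006 (starts at byte 7)
Byte[10]=51: 1-byte ASCII. cp=U+0051

Answer: U+D760 U+17E60 U+E006 U+0051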